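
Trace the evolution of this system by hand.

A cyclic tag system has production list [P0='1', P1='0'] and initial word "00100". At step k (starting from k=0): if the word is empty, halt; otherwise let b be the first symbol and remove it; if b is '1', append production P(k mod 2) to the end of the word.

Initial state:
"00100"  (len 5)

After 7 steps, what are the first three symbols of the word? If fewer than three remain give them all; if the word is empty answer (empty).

(empty)

t=0: "00100"  (len 5)
t=1: "0100"  (len 4)
t=2: "100"  (len 3)
t=3: "001"  (len 3)
t=4: "01"  (len 2)
t=5: "1"  (len 1)
t=6: "0"  (len 1)
t=7: (halted — word empty)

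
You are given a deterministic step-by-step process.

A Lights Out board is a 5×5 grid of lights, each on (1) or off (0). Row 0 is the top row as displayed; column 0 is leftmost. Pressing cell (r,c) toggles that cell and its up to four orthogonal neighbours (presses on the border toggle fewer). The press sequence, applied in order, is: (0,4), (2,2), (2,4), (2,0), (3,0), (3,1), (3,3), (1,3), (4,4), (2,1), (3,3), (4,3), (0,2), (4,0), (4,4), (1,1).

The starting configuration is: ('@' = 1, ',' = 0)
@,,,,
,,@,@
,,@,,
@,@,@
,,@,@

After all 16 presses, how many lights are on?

16

[0] @,,,,
,,@,@
,,@,,
@,@,@
,,@,@
[1] @,,@@
,,@,,
,,@,,
@,@,@
,,@,@
[2] @,,@@
,,,,,
,@,@,
@,,,@
,,@,@
[3] @,,@@
,,,,@
,@,,@
@,,,,
,,@,@
[4] @,,@@
@,,,@
@,,,@
,,,,,
,,@,@
[5] @,,@@
@,,,@
,,,,@
@@,,,
@,@,@
[6] @,,@@
@,,,@
,@,,@
,,@,,
@@@,@
[7] @,,@@
@,,,@
,@,@@
,,,@@
@@@@@
[8] @,,,@
@,@@,
,@,,@
,,,@@
@@@@@
[9] @,,,@
@,@@,
,@,,@
,,,@,
@@@,,
[10] @,,,@
@@@@,
@,@,@
,@,@,
@@@,,
[11] @,,,@
@@@@,
@,@@@
,@@,@
@@@@,
[12] @,,,@
@@@@,
@,@@@
,@@@@
@@,,@
[13] @@@@@
@@,@,
@,@@@
,@@@@
@@,,@
[14] @@@@@
@@,@,
@,@@@
@@@@@
,,,,@
[15] @@@@@
@@,@,
@,@@@
@@@@,
,,,@,
[16] @,@@@
,,@@,
@@@@@
@@@@,
,,,@,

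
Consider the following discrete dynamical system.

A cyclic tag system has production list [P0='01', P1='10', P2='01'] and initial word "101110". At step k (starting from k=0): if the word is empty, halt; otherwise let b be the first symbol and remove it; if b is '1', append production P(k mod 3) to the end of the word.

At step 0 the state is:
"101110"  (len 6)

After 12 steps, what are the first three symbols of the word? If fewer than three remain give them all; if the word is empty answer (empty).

0) "101110"  (len 6)
1) "0111001"  (len 7)
2) "111001"  (len 6)
3) "1100101"  (len 7)
4) "10010101"  (len 8)
5) "001010110"  (len 9)
6) "01010110"  (len 8)
7) "1010110"  (len 7)
8) "01011010"  (len 8)
9) "1011010"  (len 7)
10) "01101001"  (len 8)
11) "1101001"  (len 7)
12) "10100101"  (len 8)

101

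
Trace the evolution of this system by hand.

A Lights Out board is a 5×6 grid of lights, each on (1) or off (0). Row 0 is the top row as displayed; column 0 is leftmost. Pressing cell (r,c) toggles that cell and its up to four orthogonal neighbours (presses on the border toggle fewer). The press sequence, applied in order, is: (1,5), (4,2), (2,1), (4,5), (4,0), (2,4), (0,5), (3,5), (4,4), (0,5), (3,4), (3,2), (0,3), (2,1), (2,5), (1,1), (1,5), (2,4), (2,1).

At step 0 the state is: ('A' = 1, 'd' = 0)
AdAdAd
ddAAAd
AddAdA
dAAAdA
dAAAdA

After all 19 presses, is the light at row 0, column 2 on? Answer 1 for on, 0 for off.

k=0  AdAdAd
ddAAAd
AddAdA
dAAAdA
dAAAdA
k=1  AdAdAA
ddAAdA
AddAdd
dAAAdA
dAAAdA
k=2  AdAdAA
ddAAdA
AddAdd
dAdAdA
dddddA
k=3  AdAdAA
dAAAdA
dAAAdd
dddAdA
dddddA
k=4  AdAdAA
dAAAdA
dAAAdd
dddAdd
ddddAd
k=5  AdAdAA
dAAAdA
dAAAdd
AddAdd
AAddAd
k=6  AdAdAA
dAAAAA
dAAdAA
AddAAd
AAddAd
k=7  AdAddd
dAAAAd
dAAdAA
AddAAd
AAddAd
k=8  AdAddd
dAAAAd
dAAdAd
AddAdA
AAddAA
k=9  AdAddd
dAAAAd
dAAdAd
AddAAA
AAdAdd
k=10  AdAdAA
dAAAAA
dAAdAd
AddAAA
AAdAdd
k=11  AdAdAA
dAAAAA
dAAddd
Addddd
AAdAAd
k=12  AdAdAA
dAAAAA
dAdddd
AAAAdd
AAAAAd
k=13  AddAdA
dAAdAA
dAdddd
AAAAdd
AAAAAd
k=14  AddAdA
ddAdAA
AdAddd
AdAAdd
AAAAAd
k=15  AddAdA
ddAdAd
AdAdAA
AdAAdA
AAAAAd
k=16  AAdAdA
AAddAd
AAAdAA
AdAAdA
AAAAAd
k=17  AAdAdd
AAdddA
AAAdAd
AdAAdA
AAAAAd
k=18  AAdAdd
AAddAA
AAAAdA
AdAAAA
AAAAAd
k=19  AAdAdd
AdddAA
dddAdA
AAAAAA
AAAAAd

0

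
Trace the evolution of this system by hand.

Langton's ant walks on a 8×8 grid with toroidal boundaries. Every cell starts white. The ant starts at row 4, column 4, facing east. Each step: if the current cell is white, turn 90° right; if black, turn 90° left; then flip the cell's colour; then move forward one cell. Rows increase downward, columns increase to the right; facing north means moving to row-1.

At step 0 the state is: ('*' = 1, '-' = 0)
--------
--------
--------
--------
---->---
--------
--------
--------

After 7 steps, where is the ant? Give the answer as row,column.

4,5

step 0: --------
--------
--------
--------
---->---
--------
--------
--------
step 1: --------
--------
--------
--------
----*---
----v---
--------
--------
step 2: --------
--------
--------
--------
----*---
---<*---
--------
--------
step 3: --------
--------
--------
--------
---^*---
---**---
--------
--------
step 4: --------
--------
--------
--------
---*>---
---**---
--------
--------
step 5: --------
--------
--------
----^---
---*----
---**---
--------
--------
step 6: --------
--------
--------
----*>--
---*----
---**---
--------
--------
step 7: --------
--------
--------
----**--
---*-v--
---**---
--------
--------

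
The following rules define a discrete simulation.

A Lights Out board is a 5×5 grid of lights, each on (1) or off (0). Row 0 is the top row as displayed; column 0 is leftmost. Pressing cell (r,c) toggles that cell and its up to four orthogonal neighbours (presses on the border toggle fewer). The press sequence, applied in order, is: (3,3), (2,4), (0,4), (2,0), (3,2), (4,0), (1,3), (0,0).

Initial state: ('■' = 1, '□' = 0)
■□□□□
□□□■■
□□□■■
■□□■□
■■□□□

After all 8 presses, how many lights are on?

0) ■□□□□
□□□■■
□□□■■
■□□■□
■■□□□
1) ■□□□□
□□□■■
□□□□■
■□■□■
■■□■□
2) ■□□□□
□□□■□
□□□■□
■□■□□
■■□■□
3) ■□□■■
□□□■■
□□□■□
■□■□□
■■□■□
4) ■□□■■
■□□■■
■■□■□
□□■□□
■■□■□
5) ■□□■■
■□□■■
■■■■□
□■□■□
■■■■□
6) ■□□■■
■□□■■
■■■■□
■■□■□
□□■■□
7) ■□□□■
■□■□□
■■■□□
■■□■□
□□■■□
8) □■□□■
□□■□□
■■■□□
■■□■□
□□■■□

11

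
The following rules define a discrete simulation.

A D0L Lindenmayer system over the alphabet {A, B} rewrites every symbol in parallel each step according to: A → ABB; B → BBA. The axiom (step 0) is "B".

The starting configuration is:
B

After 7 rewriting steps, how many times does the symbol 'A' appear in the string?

729

t=0: B
t=1: BBA
t=2: BBABBAABB
t=3: BBABBAABBBBABBAABBABBBBABBA
t=4: BBABBAABBBBABBAABBABBBBABBABBABBAABBBBABBAABBABBBBABBAABBBBABBABBABBAABBBBABBAABB
t=5: BBABBAABBBBABBAABBABBBBABBABBABBAABBBBABBAABBABBBBABBAABBB…AABBBBABBAABBBBABBAABBABBBBABBABBABBAABBBBABBAABBABBBBABBA  (len 243)
t=6: BBABBAABBBBABBAABBABBBBABBABBABBAABBBBABBAABBABBBBABBAABBB…ABBABBABBAABBBBABBAABBABBBBABBAABBBBABBABBABBAABBBBABBAABB  (len 729)
t=7: BBABBAABBBBABBAABBABBBBABBABBABBAABBBBABBAABBABBBBABBAABBB…AABBBBABBAABBBBABBAABBABBBBABBABBABBAABBBBABBAABBABBBBABBA  (len 2187)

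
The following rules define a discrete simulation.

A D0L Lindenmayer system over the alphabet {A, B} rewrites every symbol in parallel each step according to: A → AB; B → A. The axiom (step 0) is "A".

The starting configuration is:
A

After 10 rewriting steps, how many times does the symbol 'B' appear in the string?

55

gen 0: A
gen 1: AB
gen 2: ABA
gen 3: ABAAB
gen 4: ABAABABA
gen 5: ABAABABAABAAB
gen 6: ABAABABAABAABABAABABA
gen 7: ABAABABAABAABABAABABAABAABABAABAAB
gen 8: ABAABABAABAABABAABABAABAABABAABAABABAABABAABAABABAABABA
gen 9: ABAABABAABAABABAABABAABAABABAABAABABAABABAABAABABAABABAABAABABAABAABABAABABAABAABABAABAAB
gen 10: ABAABABAABAABABAABABAABAABABAABAABABAABABAABAABABAABABAABA…AABABAABABAABAABABAABABAABAABABAABAABABAABABAABAABABAABABA  (len 144)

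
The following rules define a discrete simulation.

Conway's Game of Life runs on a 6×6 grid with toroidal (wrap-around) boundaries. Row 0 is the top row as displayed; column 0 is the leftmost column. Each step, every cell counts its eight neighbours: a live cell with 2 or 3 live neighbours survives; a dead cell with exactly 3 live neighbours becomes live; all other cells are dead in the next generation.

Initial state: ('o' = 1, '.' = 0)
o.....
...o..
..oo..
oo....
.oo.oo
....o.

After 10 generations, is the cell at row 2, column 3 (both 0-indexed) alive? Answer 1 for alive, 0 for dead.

0

k=0  o.....
...o..
..oo..
oo....
.oo.oo
....o.
k=1  ......
..oo..
.ooo..
o...oo
.ooooo
oo.oo.
k=2  .o..o.
.o.o..
oo...o
......
......
oo....
k=3  .o....
.o..oo
ooo...
o.....
......
oo....
k=4  .oo..o
.....o
..o...
o.....
oo....
oo....
k=5  .oo..o
ooo...
......
o.....
.....o
.....o
k=6  ..o..o
o.o...
o.....
......
o....o
....oo
k=7  oo.ooo
o....o
.o....
o....o
o...oo
....o.
k=8  .o.o..
..o...
.o....
.o..o.
o...o.
.o....
k=9  .o....
.oo...
.oo...
oo...o
oo...o
ooo...
k=10  ......
o.....
......
.....o
......
..o..o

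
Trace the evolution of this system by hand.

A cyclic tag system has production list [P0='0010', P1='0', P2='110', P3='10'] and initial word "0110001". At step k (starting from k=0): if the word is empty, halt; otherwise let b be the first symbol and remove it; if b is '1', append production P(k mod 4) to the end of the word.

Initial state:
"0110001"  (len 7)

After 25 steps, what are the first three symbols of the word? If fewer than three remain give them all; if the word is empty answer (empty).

001

[0] "0110001"  (len 7)
[1] "110001"  (len 6)
[2] "100010"  (len 6)
[3] "00010110"  (len 8)
[4] "0010110"  (len 7)
[5] "010110"  (len 6)
[6] "10110"  (len 5)
[7] "0110110"  (len 7)
[8] "110110"  (len 6)
[9] "101100010"  (len 9)
[10] "011000100"  (len 9)
[11] "11000100"  (len 8)
[12] "100010010"  (len 9)
[13] "000100100010"  (len 12)
[14] "00100100010"  (len 11)
[15] "0100100010"  (len 10)
[16] "100100010"  (len 9)
[17] "001000100010"  (len 12)
[18] "01000100010"  (len 11)
[19] "1000100010"  (len 10)
[20] "00010001010"  (len 11)
[21] "0010001010"  (len 10)
[22] "010001010"  (len 9)
[23] "10001010"  (len 8)
[24] "000101010"  (len 9)
[25] "00101010"  (len 8)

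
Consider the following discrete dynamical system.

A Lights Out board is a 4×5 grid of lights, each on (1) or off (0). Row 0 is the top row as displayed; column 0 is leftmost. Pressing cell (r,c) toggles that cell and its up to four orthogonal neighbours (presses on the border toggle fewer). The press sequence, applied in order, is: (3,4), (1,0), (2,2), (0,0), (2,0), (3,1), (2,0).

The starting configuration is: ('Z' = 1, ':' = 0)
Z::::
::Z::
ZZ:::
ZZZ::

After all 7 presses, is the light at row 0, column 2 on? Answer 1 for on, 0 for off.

0

t=0: Z::::
::Z::
ZZ:::
ZZZ::
t=1: Z::::
::Z::
ZZ::Z
ZZZZZ
t=2: :::::
ZZZ::
:Z::Z
ZZZZZ
t=3: :::::
ZZ:::
::ZZZ
ZZ:ZZ
t=4: ZZ:::
:Z:::
::ZZZ
ZZ:ZZ
t=5: ZZ:::
ZZ:::
ZZZZZ
:Z:ZZ
t=6: ZZ:::
ZZ:::
Z:ZZZ
Z:ZZZ
t=7: ZZ:::
:Z:::
:ZZZZ
::ZZZ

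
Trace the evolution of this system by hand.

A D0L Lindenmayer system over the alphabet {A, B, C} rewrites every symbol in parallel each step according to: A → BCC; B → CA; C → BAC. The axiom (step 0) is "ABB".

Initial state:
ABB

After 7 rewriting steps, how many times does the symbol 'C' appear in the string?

1399

step 0: ABB
step 1: BCCCACA
step 2: CABACBACBACBCCBACBCC
step 3: BACBCCCABCCBACCABCCBACCABCCBACCABACBACCABCCBACCABACBAC
step 4: CABCCBACCABACBACBACBCCCABACBACCABCCBACBACBCCCABACBACCABCCB…BCCBACCABCCBACBACBCCCABACBACCABCCBACBACBCCCABCCBACCABCCBAC  (len 148)
step 5: BACBCCCABACBACCABCCBACBACBCCCABCCBACCABCCBACCABCCBACCABACB…BCCBACCABACBACBACBCCCABACBACCABCCBACBACBCCCABACBACCABCCBAC  (len 404)
step 6: CABCCBACCABACBACBACBCCCABCCBACCABCCBACBACBCCCABACBACCABCCB…BCCBACCABACBACBACBCCCABCCBACCABCCBACBACBCCCABACBACCABCCBAC  (len 1104)
step 7: BACBCCCABACBACCABCCBACBACBCCCABCCBACCABCCBACCABCCBACCABACB…BCCBACCABACBACBACBCCCABCCBACCABCCBACBACBCCCABACBACCABCCBAC  (len 3016)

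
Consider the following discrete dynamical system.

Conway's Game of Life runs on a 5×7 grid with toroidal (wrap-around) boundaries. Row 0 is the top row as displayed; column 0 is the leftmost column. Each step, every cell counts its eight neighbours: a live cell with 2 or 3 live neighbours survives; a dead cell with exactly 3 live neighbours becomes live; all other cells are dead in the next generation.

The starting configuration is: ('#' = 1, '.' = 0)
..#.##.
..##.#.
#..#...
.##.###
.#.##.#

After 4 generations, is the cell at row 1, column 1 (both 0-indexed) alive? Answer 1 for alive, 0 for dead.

1

[0] ..#.##.
..##.#.
#..#...
.##.###
.#.##.#
[1] .#....#
.##..##
#......
.#....#
.#....#
[2] .#....#
.##..##
..#..#.
.#....#
.##..##
[3] .......
.##..##
..#..#.
.#....#
.##..##
[4] .......
.##..##
..#..#.
.#....#
.##..##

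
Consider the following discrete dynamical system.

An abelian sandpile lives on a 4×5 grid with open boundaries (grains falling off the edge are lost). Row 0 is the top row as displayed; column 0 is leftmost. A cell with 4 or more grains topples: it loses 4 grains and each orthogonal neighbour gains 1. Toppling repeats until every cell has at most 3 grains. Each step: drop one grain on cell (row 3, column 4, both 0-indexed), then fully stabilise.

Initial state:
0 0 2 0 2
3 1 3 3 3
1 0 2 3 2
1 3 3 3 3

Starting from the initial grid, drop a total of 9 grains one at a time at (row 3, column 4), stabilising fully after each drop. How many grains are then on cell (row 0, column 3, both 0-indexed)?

gen 0: 0 0 2 0 2
3 1 3 3 3
1 0 2 3 2
1 3 3 3 3
gen 1: 0 0 3 1 3
3 2 1 2 1
1 2 1 3 1
2 0 2 2 2
gen 2: 0 0 3 1 3
3 2 1 2 1
1 2 1 3 1
2 0 2 2 3
gen 3: 0 0 3 1 3
3 2 1 2 1
1 2 1 3 2
2 0 2 3 0
gen 4: 0 0 3 1 3
3 2 1 2 1
1 2 1 3 2
2 0 2 3 1
gen 5: 0 0 3 1 3
3 2 1 2 1
1 2 1 3 2
2 0 2 3 2
gen 6: 0 0 3 1 3
3 2 1 2 1
1 2 1 3 2
2 0 2 3 3
gen 7: 0 0 3 1 3
3 2 1 3 2
1 2 2 1 0
2 0 3 1 2
gen 8: 0 0 3 1 3
3 2 1 3 2
1 2 2 1 0
2 0 3 1 3
gen 9: 0 0 3 1 3
3 2 1 3 2
1 2 2 1 1
2 0 3 2 0

1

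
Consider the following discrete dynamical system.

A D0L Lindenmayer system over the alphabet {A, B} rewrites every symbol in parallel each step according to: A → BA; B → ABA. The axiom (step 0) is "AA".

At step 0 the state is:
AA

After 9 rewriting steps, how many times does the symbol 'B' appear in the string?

1970

step 0: AA
step 1: BABA
step 2: ABABAABABA
step 3: BAABABAABABABAABABAABABA
step 4: ABABABAABABAABABABAABABAABABAABABABAABABAABABABAABABAABABA
step 5: BAABABAABABAABABABAABABAABABABAABABAABABAABABABAABABAABABA…ABABABAABABAABABABAABABAABABAABABABAABABAABABABAABABAABABA  (len 140)
step 6: ABABABAABABAABABABAABABAABABABAABABAABABAABABABAABABAABABA…ABABABAABABAABABABAABABAABABAABABABAABABAABABABAABABAABABA  (len 338)
step 7: BAABABAABABAABABABAABABAABABABAABABAABABAABABABAABABAABABA…ABABABAABABAABABABAABABAABABAABABABAABABAABABABAABABAABABA  (len 816)
step 8: ABABABAABABAABABABAABABAABABABAABABAABABAABABABAABABAABABA…ABABABAABABAABABABAABABAABABAABABABAABABAABABABAABABAABABA  (len 1970)
step 9: BAABABAABABAABABABAABABAABABABAABABAABABAABABABAABABAABABA…ABABABAABABAABABABAABABAABABAABABABAABABAABABABAABABAABABA  (len 4756)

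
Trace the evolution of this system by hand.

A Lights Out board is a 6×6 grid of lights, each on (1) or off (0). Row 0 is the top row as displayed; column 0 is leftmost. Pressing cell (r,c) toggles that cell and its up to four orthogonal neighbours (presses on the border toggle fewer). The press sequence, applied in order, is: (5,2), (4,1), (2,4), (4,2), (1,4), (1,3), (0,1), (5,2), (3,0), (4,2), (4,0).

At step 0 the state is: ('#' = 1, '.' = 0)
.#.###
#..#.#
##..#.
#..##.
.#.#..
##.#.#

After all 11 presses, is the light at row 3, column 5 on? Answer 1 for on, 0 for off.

0

0) .#.###
#..#.#
##..#.
#..##.
.#.#..
##.#.#
1) .#.###
#..#.#
##..#.
#..##.
.###..
#.#..#
2) .#.###
#..#.#
##..#.
##.##.
#..#..
###..#
3) .#.###
#..###
##.#.#
##.#..
#..#..
###..#
4) .#.###
#..###
##.#.#
####..
###...
##...#
5) .#.#.#
#.....
##.###
####..
###...
##...#
6) .#...#
#.###.
##..##
####..
###...
##...#
7) #.#..#
#####.
##..##
####..
###...
##...#
8) #.#..#
#####.
##..##
####..
##....
#.##.#
9) #.#..#
#####.
.#..##
..##..
.#....
#.##.#
10) #.#..#
#####.
.#..##
...#..
..##..
#..#.#
11) #.#..#
#####.
.#..##
#..#..
####..
...#.#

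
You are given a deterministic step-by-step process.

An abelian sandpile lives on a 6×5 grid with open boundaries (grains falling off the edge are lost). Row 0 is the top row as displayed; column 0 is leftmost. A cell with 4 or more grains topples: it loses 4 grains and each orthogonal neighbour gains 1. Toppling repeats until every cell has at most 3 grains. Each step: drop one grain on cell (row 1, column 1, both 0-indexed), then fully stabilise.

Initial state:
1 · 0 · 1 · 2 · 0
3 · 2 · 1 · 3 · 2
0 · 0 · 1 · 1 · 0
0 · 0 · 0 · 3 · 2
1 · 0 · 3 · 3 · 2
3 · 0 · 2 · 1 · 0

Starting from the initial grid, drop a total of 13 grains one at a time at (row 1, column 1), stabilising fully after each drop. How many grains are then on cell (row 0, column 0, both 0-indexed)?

3

t=0: 1 · 0 · 1 · 2 · 0
3 · 2 · 1 · 3 · 2
0 · 0 · 1 · 1 · 0
0 · 0 · 0 · 3 · 2
1 · 0 · 3 · 3 · 2
3 · 0 · 2 · 1 · 0
t=1: 1 · 0 · 1 · 2 · 0
3 · 3 · 1 · 3 · 2
0 · 0 · 1 · 1 · 0
0 · 0 · 0 · 3 · 2
1 · 0 · 3 · 3 · 2
3 · 0 · 2 · 1 · 0
t=2: 2 · 1 · 1 · 2 · 0
0 · 1 · 2 · 3 · 2
1 · 1 · 1 · 1 · 0
0 · 0 · 0 · 3 · 2
1 · 0 · 3 · 3 · 2
3 · 0 · 2 · 1 · 0
t=3: 2 · 1 · 1 · 2 · 0
0 · 2 · 2 · 3 · 2
1 · 1 · 1 · 1 · 0
0 · 0 · 0 · 3 · 2
1 · 0 · 3 · 3 · 2
3 · 0 · 2 · 1 · 0
t=4: 2 · 1 · 1 · 2 · 0
0 · 3 · 2 · 3 · 2
1 · 1 · 1 · 1 · 0
0 · 0 · 0 · 3 · 2
1 · 0 · 3 · 3 · 2
3 · 0 · 2 · 1 · 0
t=5: 2 · 2 · 1 · 2 · 0
1 · 0 · 3 · 3 · 2
1 · 2 · 1 · 1 · 0
0 · 0 · 0 · 3 · 2
1 · 0 · 3 · 3 · 2
3 · 0 · 2 · 1 · 0
t=6: 2 · 2 · 1 · 2 · 0
1 · 1 · 3 · 3 · 2
1 · 2 · 1 · 1 · 0
0 · 0 · 0 · 3 · 2
1 · 0 · 3 · 3 · 2
3 · 0 · 2 · 1 · 0
t=7: 2 · 2 · 1 · 2 · 0
1 · 2 · 3 · 3 · 2
1 · 2 · 1 · 1 · 0
0 · 0 · 0 · 3 · 2
1 · 0 · 3 · 3 · 2
3 · 0 · 2 · 1 · 0
t=8: 2 · 2 · 1 · 2 · 0
1 · 3 · 3 · 3 · 2
1 · 2 · 1 · 1 · 0
0 · 0 · 0 · 3 · 2
1 · 0 · 3 · 3 · 2
3 · 0 · 2 · 1 · 0
t=9: 2 · 3 · 2 · 3 · 0
2 · 1 · 1 · 0 · 3
1 · 3 · 2 · 2 · 0
0 · 0 · 0 · 3 · 2
1 · 0 · 3 · 3 · 2
3 · 0 · 2 · 1 · 0
t=10: 2 · 3 · 2 · 3 · 0
2 · 2 · 1 · 0 · 3
1 · 3 · 2 · 2 · 0
0 · 0 · 0 · 3 · 2
1 · 0 · 3 · 3 · 2
3 · 0 · 2 · 1 · 0
t=11: 2 · 3 · 2 · 3 · 0
2 · 3 · 1 · 0 · 3
1 · 3 · 2 · 2 · 0
0 · 0 · 0 · 3 · 2
1 · 0 · 3 · 3 · 2
3 · 0 · 2 · 1 · 0
t=12: 3 · 0 · 3 · 3 · 0
3 · 2 · 2 · 0 · 3
2 · 0 · 3 · 2 · 0
0 · 1 · 0 · 3 · 2
1 · 0 · 3 · 3 · 2
3 · 0 · 2 · 1 · 0
t=13: 3 · 0 · 3 · 3 · 0
3 · 3 · 2 · 0 · 3
2 · 0 · 3 · 2 · 0
0 · 1 · 0 · 3 · 2
1 · 0 · 3 · 3 · 2
3 · 0 · 2 · 1 · 0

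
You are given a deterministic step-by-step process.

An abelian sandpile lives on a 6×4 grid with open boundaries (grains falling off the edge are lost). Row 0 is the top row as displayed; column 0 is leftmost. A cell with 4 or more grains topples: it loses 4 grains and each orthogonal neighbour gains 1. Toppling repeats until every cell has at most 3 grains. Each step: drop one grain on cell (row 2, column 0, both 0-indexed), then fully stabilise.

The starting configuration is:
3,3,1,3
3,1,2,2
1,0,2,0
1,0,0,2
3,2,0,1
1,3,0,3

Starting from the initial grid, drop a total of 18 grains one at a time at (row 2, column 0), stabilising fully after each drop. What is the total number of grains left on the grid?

43

t=0: 3,3,1,3
3,1,2,2
1,0,2,0
1,0,0,2
3,2,0,1
1,3,0,3
t=1: 3,3,1,3
3,1,2,2
2,0,2,0
1,0,0,2
3,2,0,1
1,3,0,3
t=2: 3,3,1,3
3,1,2,2
3,0,2,0
1,0,0,2
3,2,0,1
1,3,0,3
t=3: 1,0,2,3
1,3,2,2
1,1,2,0
2,0,0,2
3,2,0,1
1,3,0,3
t=4: 1,0,2,3
1,3,2,2
2,1,2,0
2,0,0,2
3,2,0,1
1,3,0,3
t=5: 1,0,2,3
1,3,2,2
3,1,2,0
2,0,0,2
3,2,0,1
1,3,0,3
t=6: 1,0,2,3
2,3,2,2
0,2,2,0
3,0,0,2
3,2,0,1
1,3,0,3
t=7: 1,0,2,3
2,3,2,2
1,2,2,0
3,0,0,2
3,2,0,1
1,3,0,3
t=8: 1,0,2,3
2,3,2,2
2,2,2,0
3,0,0,2
3,2,0,1
1,3,0,3
t=9: 1,0,2,3
2,3,2,2
3,2,2,0
3,0,0,2
3,2,0,1
1,3,0,3
t=10: 1,0,2,3
3,3,2,2
1,3,2,0
1,1,0,2
0,3,0,1
2,3,0,3
t=11: 1,0,2,3
3,3,2,2
2,3,2,0
1,1,0,2
0,3,0,1
2,3,0,3
t=12: 1,0,2,3
3,3,2,2
3,3,2,0
1,1,0,2
0,3,0,1
2,3,0,3
t=13: 2,1,2,3
1,1,3,2
2,1,3,0
2,2,0,2
0,3,0,1
2,3,0,3
t=14: 2,1,2,3
1,1,3,2
3,1,3,0
2,2,0,2
0,3,0,1
2,3,0,3
t=15: 2,1,2,3
2,1,3,2
0,2,3,0
3,2,0,2
0,3,0,1
2,3,0,3
t=16: 2,1,2,3
2,1,3,2
1,2,3,0
3,2,0,2
0,3,0,1
2,3,0,3
t=17: 2,1,2,3
2,1,3,2
2,2,3,0
3,2,0,2
0,3,0,1
2,3,0,3
t=18: 2,1,2,3
2,1,3,2
3,2,3,0
3,2,0,2
0,3,0,1
2,3,0,3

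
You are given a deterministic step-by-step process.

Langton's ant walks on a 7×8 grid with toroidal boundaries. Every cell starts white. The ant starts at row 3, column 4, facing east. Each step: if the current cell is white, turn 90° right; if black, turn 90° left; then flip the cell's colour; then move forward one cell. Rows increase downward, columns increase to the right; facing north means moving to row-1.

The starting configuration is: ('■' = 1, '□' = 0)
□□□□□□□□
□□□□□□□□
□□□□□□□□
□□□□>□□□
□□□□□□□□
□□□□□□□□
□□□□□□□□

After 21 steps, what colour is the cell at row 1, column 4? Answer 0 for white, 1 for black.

t=0: □□□□□□□□
□□□□□□□□
□□□□□□□□
□□□□>□□□
□□□□□□□□
□□□□□□□□
□□□□□□□□
t=1: □□□□□□□□
□□□□□□□□
□□□□□□□□
□□□□■□□□
□□□□v□□□
□□□□□□□□
□□□□□□□□
t=2: □□□□□□□□
□□□□□□□□
□□□□□□□□
□□□□■□□□
□□□<■□□□
□□□□□□□□
□□□□□□□□
t=3: □□□□□□□□
□□□□□□□□
□□□□□□□□
□□□^■□□□
□□□■■□□□
□□□□□□□□
□□□□□□□□
t=4: □□□□□□□□
□□□□□□□□
□□□□□□□□
□□□■>□□□
□□□■■□□□
□□□□□□□□
□□□□□□□□
t=5: □□□□□□□□
□□□□□□□□
□□□□^□□□
□□□■□□□□
□□□■■□□□
□□□□□□□□
□□□□□□□□
t=6: □□□□□□□□
□□□□□□□□
□□□□■>□□
□□□■□□□□
□□□■■□□□
□□□□□□□□
□□□□□□□□
t=7: □□□□□□□□
□□□□□□□□
□□□□■■□□
□□□■□v□□
□□□■■□□□
□□□□□□□□
□□□□□□□□
t=8: □□□□□□□□
□□□□□□□□
□□□□■■□□
□□□■<■□□
□□□■■□□□
□□□□□□□□
□□□□□□□□
t=9: □□□□□□□□
□□□□□□□□
□□□□^■□□
□□□■■■□□
□□□■■□□□
□□□□□□□□
□□□□□□□□
t=10: □□□□□□□□
□□□□□□□□
□□□<□■□□
□□□■■■□□
□□□■■□□□
□□□□□□□□
□□□□□□□□
t=11: □□□□□□□□
□□□^□□□□
□□□■□■□□
□□□■■■□□
□□□■■□□□
□□□□□□□□
□□□□□□□□
t=12: □□□□□□□□
□□□■>□□□
□□□■□■□□
□□□■■■□□
□□□■■□□□
□□□□□□□□
□□□□□□□□
t=13: □□□□□□□□
□□□■■□□□
□□□■v■□□
□□□■■■□□
□□□■■□□□
□□□□□□□□
□□□□□□□□
t=14: □□□□□□□□
□□□■■□□□
□□□<■■□□
□□□■■■□□
□□□■■□□□
□□□□□□□□
□□□□□□□□
t=15: □□□□□□□□
□□□■■□□□
□□□□■■□□
□□□v■■□□
□□□■■□□□
□□□□□□□□
□□□□□□□□
t=16: □□□□□□□□
□□□■■□□□
□□□□■■□□
□□□□>■□□
□□□■■□□□
□□□□□□□□
□□□□□□□□
t=17: □□□□□□□□
□□□■■□□□
□□□□^■□□
□□□□□■□□
□□□■■□□□
□□□□□□□□
□□□□□□□□
t=18: □□□□□□□□
□□□■■□□□
□□□<□■□□
□□□□□■□□
□□□■■□□□
□□□□□□□□
□□□□□□□□
t=19: □□□□□□□□
□□□^■□□□
□□□■□■□□
□□□□□■□□
□□□■■□□□
□□□□□□□□
□□□□□□□□
t=20: □□□□□□□□
□□<□■□□□
□□□■□■□□
□□□□□■□□
□□□■■□□□
□□□□□□□□
□□□□□□□□
t=21: □□^□□□□□
□□■□■□□□
□□□■□■□□
□□□□□■□□
□□□■■□□□
□□□□□□□□
□□□□□□□□

1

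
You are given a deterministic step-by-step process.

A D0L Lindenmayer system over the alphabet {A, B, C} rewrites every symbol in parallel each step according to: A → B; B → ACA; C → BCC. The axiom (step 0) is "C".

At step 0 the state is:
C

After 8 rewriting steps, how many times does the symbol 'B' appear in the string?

step 0: C
step 1: BCC
step 2: ACABCCBCC
step 3: BBCCBACABCCBCCACABCCBCC
step 4: ACAACABCCBCCACABBCCBACABCCBCCACABCCBCCBBCCBACABCCBCCACABCCBCC
step 5: BBCCBBBCCBACABCCBCCACABCCBCCBBCCBACAACABCCBCCACABBCCBACABC…ACABCCBCCACABBCCBACABCCBCCACABCCBCCBBCCBACABCCBCCACABCCBCC  (len 155)
step 6: ACAACABCCBCCACAACAACABCCBCCACABBCCBACABCCBCCACABCCBCCBBCCB…ACABCCBCCACABBCCBACABCCBCCACABCCBCCBBCCBACABCCBCCACABCCBCC  (len 401)
step 7: BBCCBBBCCBACABCCBCCACABCCBCCBBCCBBBCCBBBCCBACABCCBCCACABCC…ACABCCBCCACABBCCBACABCCBCCACABCCBCCBBCCBACABCCBCCACABCCBCC  (len 1023)
step 8: ACAACABCCBCCACAACAACABCCBCCACABBCCBACABCCBCCACABCCBCCBBCCB…ACABCCBCCACABBCCBACABCCBCCACABCCBCCBBCCBACABCCBCCACABCCBCC  (len 2629)

732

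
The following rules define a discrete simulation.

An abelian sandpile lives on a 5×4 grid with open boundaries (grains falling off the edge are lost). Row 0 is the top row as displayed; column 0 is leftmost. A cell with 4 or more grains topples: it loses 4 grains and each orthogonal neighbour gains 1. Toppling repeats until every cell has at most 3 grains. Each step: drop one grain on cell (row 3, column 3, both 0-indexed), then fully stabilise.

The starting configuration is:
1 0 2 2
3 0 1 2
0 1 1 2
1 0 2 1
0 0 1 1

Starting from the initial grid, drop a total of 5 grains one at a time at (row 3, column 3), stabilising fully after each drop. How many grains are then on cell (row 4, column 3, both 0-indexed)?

2

k=0  1 0 2 2
3 0 1 2
0 1 1 2
1 0 2 1
0 0 1 1
k=1  1 0 2 2
3 0 1 2
0 1 1 2
1 0 2 2
0 0 1 1
k=2  1 0 2 2
3 0 1 2
0 1 1 2
1 0 2 3
0 0 1 1
k=3  1 0 2 2
3 0 1 2
0 1 1 3
1 0 3 0
0 0 1 2
k=4  1 0 2 2
3 0 1 2
0 1 1 3
1 0 3 1
0 0 1 2
k=5  1 0 2 2
3 0 1 2
0 1 1 3
1 0 3 2
0 0 1 2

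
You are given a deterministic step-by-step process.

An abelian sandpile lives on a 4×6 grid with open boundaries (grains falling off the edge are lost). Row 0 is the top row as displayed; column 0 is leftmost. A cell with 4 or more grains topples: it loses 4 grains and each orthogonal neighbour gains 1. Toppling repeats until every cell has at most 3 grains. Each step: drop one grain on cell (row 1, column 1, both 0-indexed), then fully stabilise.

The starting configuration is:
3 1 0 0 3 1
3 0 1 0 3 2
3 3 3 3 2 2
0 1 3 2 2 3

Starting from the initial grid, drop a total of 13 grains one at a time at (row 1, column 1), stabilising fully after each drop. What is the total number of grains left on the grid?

gen 0: 3 1 0 0 3 1
3 0 1 0 3 2
3 3 3 3 2 2
0 1 3 2 2 3
gen 1: 3 1 0 0 3 1
3 1 1 0 3 2
3 3 3 3 2 2
0 1 3 2 2 3
gen 2: 3 1 0 0 3 1
3 2 1 0 3 2
3 3 3 3 2 2
0 1 3 2 2 3
gen 3: 3 1 0 0 3 1
3 3 1 0 3 2
3 3 3 3 2 2
0 1 3 2 2 3
gen 4: 0 3 0 0 3 1
2 2 3 1 3 2
1 2 2 1 3 2
1 3 1 0 3 3
gen 5: 0 3 0 0 3 1
2 3 3 1 3 2
1 2 2 1 3 2
1 3 1 0 3 3
gen 6: 1 0 2 0 3 1
3 2 0 2 3 2
1 3 3 1 3 2
1 3 1 0 3 3
gen 7: 1 0 2 0 3 1
3 3 0 2 3 2
1 3 3 1 3 2
1 3 1 0 3 3
gen 8: 2 1 2 0 3 1
0 2 2 2 3 2
3 2 0 2 3 2
2 0 3 0 3 3
gen 9: 2 1 2 0 3 1
0 3 2 2 3 2
3 2 0 2 3 2
2 0 3 0 3 3
gen 10: 2 2 2 0 3 1
1 0 3 2 3 2
3 3 0 2 3 2
2 0 3 0 3 3
gen 11: 2 2 2 0 3 1
1 1 3 2 3 2
3 3 0 2 3 2
2 0 3 0 3 3
gen 12: 2 2 2 0 3 1
1 2 3 2 3 2
3 3 0 2 3 2
2 0 3 0 3 3
gen 13: 2 2 2 0 3 1
1 3 3 2 3 2
3 3 0 2 3 2
2 0 3 0 3 3

48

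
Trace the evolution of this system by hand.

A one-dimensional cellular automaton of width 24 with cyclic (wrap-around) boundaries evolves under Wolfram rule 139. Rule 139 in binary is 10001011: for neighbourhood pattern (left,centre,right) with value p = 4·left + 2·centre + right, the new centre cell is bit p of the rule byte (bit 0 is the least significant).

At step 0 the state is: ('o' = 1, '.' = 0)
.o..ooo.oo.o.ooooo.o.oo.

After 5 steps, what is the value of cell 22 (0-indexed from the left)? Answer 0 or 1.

step 0: .o..ooo.oo.o.ooooo.o.oo.
step 1: o..ooo..o....oooo....o..
step 2: ..ooo..o..oooooo..ooo..o
step 3: .ooo..o..oooooo..ooo..o.
step 4: ooo..o..oooooo..ooo..o..
step 5: oo..o..oooooo..ooo..o..o

0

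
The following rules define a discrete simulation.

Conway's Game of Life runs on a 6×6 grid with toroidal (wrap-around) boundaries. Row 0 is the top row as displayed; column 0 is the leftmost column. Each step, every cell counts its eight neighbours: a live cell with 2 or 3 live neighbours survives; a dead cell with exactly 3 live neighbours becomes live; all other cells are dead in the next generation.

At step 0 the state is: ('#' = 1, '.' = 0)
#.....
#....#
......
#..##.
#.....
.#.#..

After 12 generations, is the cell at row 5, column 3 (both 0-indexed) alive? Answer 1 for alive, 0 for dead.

step 0: #.....
#....#
......
#..##.
#.....
.#.#..
step 1: ##...#
#....#
#...#.
.....#
######
##....
step 2: ......
....#.
#...#.
..#...
..###.
...#..
step 3: ......
.....#
...#.#
.##.##
..#.#.
..###.
step 4: ...##.
....#.
..##.#
###..#
......
..#.#.
step 5: ....##
..#..#
..##.#
######
#.##.#
....#.
step 6: ...###
#.#..#
......
......
......
#.....
step 7: .#.##.
#..#.#
......
......
......
....##
step 8: ..##..
#.##.#
......
......
......
...###
step 9: ##....
.####.
......
......
....#.
..###.
step 10: #....#
####..
..##..
......
....#.
.#####
step 11: ......
#..###
...#..
...#..
..#.##
.###..
step 12: ##...#
...###
..##.#
..##..
.#..#.
.####.

1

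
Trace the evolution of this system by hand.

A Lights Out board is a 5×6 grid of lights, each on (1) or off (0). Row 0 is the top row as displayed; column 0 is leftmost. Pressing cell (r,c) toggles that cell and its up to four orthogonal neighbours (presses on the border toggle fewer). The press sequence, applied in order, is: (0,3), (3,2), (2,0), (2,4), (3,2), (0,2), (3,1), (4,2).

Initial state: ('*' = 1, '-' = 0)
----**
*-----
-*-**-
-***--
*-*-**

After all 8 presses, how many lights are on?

gen 0: ----**
*-----
-*-**-
-***--
*-*-**
gen 1: --**-*
*--*--
-*-**-
-***--
*-*-**
gen 2: --**-*
*--*--
-****-
------
*---**
gen 3: --**-*
---*--
*-***-
*-----
*---**
gen 4: --**-*
---**-
*-*--*
*---*-
*---**
gen 5: --**-*
---**-
*----*
*****-
*-*-**
gen 6: -*---*
--***-
*----*
*****-
*-*-**
gen 7: -*---*
--***-
**---*
---**-
***-**
gen 8: -*---*
--***-
**---*
--***-
*--***

15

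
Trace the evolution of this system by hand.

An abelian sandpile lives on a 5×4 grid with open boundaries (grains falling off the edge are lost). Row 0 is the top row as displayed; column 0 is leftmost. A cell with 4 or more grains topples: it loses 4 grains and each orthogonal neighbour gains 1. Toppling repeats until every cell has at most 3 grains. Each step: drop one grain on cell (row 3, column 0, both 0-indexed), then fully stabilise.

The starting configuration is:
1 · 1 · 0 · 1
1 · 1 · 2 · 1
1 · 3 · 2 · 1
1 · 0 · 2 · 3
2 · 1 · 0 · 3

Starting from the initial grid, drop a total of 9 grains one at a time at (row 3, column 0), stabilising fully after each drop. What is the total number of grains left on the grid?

32

gen 0: 1 · 1 · 0 · 1
1 · 1 · 2 · 1
1 · 3 · 2 · 1
1 · 0 · 2 · 3
2 · 1 · 0 · 3
gen 1: 1 · 1 · 0 · 1
1 · 1 · 2 · 1
1 · 3 · 2 · 1
2 · 0 · 2 · 3
2 · 1 · 0 · 3
gen 2: 1 · 1 · 0 · 1
1 · 1 · 2 · 1
1 · 3 · 2 · 1
3 · 0 · 2 · 3
2 · 1 · 0 · 3
gen 3: 1 · 1 · 0 · 1
1 · 1 · 2 · 1
2 · 3 · 2 · 1
0 · 1 · 2 · 3
3 · 1 · 0 · 3
gen 4: 1 · 1 · 0 · 1
1 · 1 · 2 · 1
2 · 3 · 2 · 1
1 · 1 · 2 · 3
3 · 1 · 0 · 3
gen 5: 1 · 1 · 0 · 1
1 · 1 · 2 · 1
2 · 3 · 2 · 1
2 · 1 · 2 · 3
3 · 1 · 0 · 3
gen 6: 1 · 1 · 0 · 1
1 · 1 · 2 · 1
2 · 3 · 2 · 1
3 · 1 · 2 · 3
3 · 1 · 0 · 3
gen 7: 1 · 1 · 0 · 1
1 · 1 · 2 · 1
3 · 3 · 2 · 1
1 · 2 · 2 · 3
0 · 2 · 0 · 3
gen 8: 1 · 1 · 0 · 1
1 · 1 · 2 · 1
3 · 3 · 2 · 1
2 · 2 · 2 · 3
0 · 2 · 0 · 3
gen 9: 1 · 1 · 0 · 1
1 · 1 · 2 · 1
3 · 3 · 2 · 1
3 · 2 · 2 · 3
0 · 2 · 0 · 3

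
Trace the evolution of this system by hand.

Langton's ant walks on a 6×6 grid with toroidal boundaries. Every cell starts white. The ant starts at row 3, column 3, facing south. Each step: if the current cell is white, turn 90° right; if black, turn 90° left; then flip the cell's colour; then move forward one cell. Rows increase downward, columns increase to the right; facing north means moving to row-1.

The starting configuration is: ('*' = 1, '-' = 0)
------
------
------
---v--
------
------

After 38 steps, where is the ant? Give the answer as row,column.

gen 0: ------
------
------
---v--
------
------
gen 1: ------
------
------
--<*--
------
------
gen 2: ------
------
--^---
--**--
------
------
gen 3: ------
------
--*>--
--**--
------
------
gen 4: ------
------
--**--
--*v--
------
------
gen 5: ------
------
--**--
--*->-
------
------
gen 6: ------
------
--**--
--*-*-
----v-
------
gen 7: ------
------
--**--
--*-*-
---<*-
------
gen 8: ------
------
--**--
--*^*-
---**-
------
gen 9: ------
------
--**--
--**>-
---**-
------
gen 10: ------
------
--**^-
--**--
---**-
------
gen 11: ------
------
--***>
--**--
---**-
------
gen 12: ------
------
--****
--**-v
---**-
------
gen 13: ------
------
--****
--**<*
---**-
------
gen 14: ------
------
--**^*
--****
---**-
------
gen 15: ------
------
--*<-*
--****
---**-
------
gen 16: ------
------
--*--*
--*v**
---**-
------
gen 17: ------
------
--*--*
--*->*
---**-
------
gen 18: ------
------
--*-^*
--*--*
---**-
------
gen 19: ------
------
--*-*>
--*--*
---**-
------
gen 20: ------
-----^
--*-*-
--*--*
---**-
------
gen 21: ------
>----*
--*-*-
--*--*
---**-
------
gen 22: ------
*----*
v-*-*-
--*--*
---**-
------
gen 23: ------
*----*
*-*-*<
--*--*
---**-
------
gen 24: ------
*----^
*-*-**
--*--*
---**-
------
gen 25: ------
*---<-
*-*-**
--*--*
---**-
------
gen 26: ----^-
*---*-
*-*-**
--*--*
---**-
------
gen 27: ----*>
*---*-
*-*-**
--*--*
---**-
------
gen 28: ----**
*---*v
*-*-**
--*--*
---**-
------
gen 29: ----**
*---<*
*-*-**
--*--*
---**-
------
gen 30: ----**
*----*
*-*-v*
--*--*
---**-
------
gen 31: ----**
*----*
*-*-->
--*--*
---**-
------
gen 32: ----**
*----^
*-*---
--*--*
---**-
------
gen 33: ----**
*---<-
*-*---
--*--*
---**-
------
gen 34: ----^*
*---*-
*-*---
--*--*
---**-
------
gen 35: ---<-*
*---*-
*-*---
--*--*
---**-
------
gen 36: ---*-*
*---*-
*-*---
--*--*
---**-
---^--
gen 37: ---*-*
*---*-
*-*---
--*--*
---**-
---*>-
gen 38: ---*v*
*---*-
*-*---
--*--*
---**-
---**-

0,4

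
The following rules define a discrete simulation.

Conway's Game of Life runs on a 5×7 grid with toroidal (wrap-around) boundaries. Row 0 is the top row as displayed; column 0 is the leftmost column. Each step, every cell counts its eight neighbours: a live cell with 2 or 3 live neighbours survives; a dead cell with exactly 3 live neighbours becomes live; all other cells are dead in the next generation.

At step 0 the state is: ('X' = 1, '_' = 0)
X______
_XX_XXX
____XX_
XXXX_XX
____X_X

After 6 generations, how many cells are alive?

13

[0] X______
_XX_XXX
____XX_
XXXX_XX
____X_X
[1] XX_XX__
XX_XX_X
_______
XXXX___
__XXX__
[2] ______X
_X_XXXX
____X_X
_X__X__
_______
[3] X___X_X
___XX_X
__X___X
_____X_
_______
[4] X__XX_X
___XX_X
___XX_X
_______
_____XX
[5] X__X___
__X___X
___XX__
____X_X
X___XXX
[6] XX_XX__
__X_X__
___XX__
X_____X
X__XX__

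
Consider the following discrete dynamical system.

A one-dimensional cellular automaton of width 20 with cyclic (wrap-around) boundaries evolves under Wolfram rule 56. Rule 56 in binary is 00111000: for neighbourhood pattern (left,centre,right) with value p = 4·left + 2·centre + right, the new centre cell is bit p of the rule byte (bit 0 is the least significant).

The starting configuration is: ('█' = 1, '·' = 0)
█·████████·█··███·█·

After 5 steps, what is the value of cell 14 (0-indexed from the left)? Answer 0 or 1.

k=0  █·████████·█··███·█·
k=1  ·██·······█·█·█··█·█
k=2  ██·█·······█·█·█··█·
k=3  █·█·█·······█·█·█··█
k=4  ·█·█·█·······█·█·█·█
k=5  █·█·█·█·······█·█·█·

1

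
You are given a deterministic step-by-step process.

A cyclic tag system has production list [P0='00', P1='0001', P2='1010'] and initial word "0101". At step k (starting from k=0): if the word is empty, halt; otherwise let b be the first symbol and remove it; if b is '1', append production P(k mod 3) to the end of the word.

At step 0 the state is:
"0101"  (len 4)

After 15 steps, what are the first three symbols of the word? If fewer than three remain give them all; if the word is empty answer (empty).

001

k=0  "0101"  (len 4)
k=1  "101"  (len 3)
k=2  "010001"  (len 6)
k=3  "10001"  (len 5)
k=4  "000100"  (len 6)
k=5  "00100"  (len 5)
k=6  "0100"  (len 4)
k=7  "100"  (len 3)
k=8  "000001"  (len 6)
k=9  "00001"  (len 5)
k=10  "0001"  (len 4)
k=11  "001"  (len 3)
k=12  "01"  (len 2)
k=13  "1"  (len 1)
k=14  "0001"  (len 4)
k=15  "001"  (len 3)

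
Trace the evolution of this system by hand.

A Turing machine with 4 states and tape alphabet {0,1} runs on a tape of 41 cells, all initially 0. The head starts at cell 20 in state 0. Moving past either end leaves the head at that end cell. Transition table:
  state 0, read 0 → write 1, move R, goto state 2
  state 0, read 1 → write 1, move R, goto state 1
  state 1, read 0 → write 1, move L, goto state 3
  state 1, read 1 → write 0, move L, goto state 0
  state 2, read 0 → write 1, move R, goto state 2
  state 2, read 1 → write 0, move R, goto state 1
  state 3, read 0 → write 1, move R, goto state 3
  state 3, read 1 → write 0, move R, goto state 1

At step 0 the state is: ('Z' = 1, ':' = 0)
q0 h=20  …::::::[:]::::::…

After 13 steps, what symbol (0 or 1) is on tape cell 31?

1

t=0: q0 h=20  …::::::[:]::::::…
t=1: q2 h=21  …:::::Z[:]::::::…
t=2: q2 h=22  …::::ZZ[:]::::::…
t=3: q2 h=23  …:::ZZZ[:]::::::…
t=4: q2 h=24  …::ZZZZ[:]::::::…
t=5: q2 h=25  …:ZZZZZ[:]::::::…
t=6: q2 h=26  …ZZZZZZ[:]::::::…
t=7: q2 h=27  …ZZZZZZ[:]::::::…
t=8: q2 h=28  …ZZZZZZ[:]::::::…
t=9: q2 h=29  …ZZZZZZ[:]::::::…
t=10: q2 h=30  …ZZZZZZ[:]::::::…
t=11: q2 h=31  …ZZZZZZ[:]::::::…
t=12: q2 h=32  …ZZZZZZ[:]::::::…
t=13: q2 h=33  …ZZZZZZ[:]::::::…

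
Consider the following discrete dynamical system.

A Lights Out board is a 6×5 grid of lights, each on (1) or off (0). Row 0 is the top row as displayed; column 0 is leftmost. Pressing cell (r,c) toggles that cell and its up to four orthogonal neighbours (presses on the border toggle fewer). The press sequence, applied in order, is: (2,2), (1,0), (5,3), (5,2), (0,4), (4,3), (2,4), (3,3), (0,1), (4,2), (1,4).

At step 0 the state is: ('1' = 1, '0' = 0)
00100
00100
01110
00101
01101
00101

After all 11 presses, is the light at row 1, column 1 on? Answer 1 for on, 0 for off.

0

[0] 00100
00100
01110
00101
01101
00101
[1] 00100
00000
00000
00001
01101
00101
[2] 10100
11000
10000
00001
01101
00101
[3] 10100
11000
10000
00001
01111
00010
[4] 10100
11000
10000
00001
01011
01100
[5] 10111
11001
10000
00001
01011
01100
[6] 10111
11001
10000
00011
01100
01110
[7] 10111
11000
10011
00010
01100
01110
[8] 10111
11000
10001
00101
01110
01110
[9] 01011
10000
10001
00101
01110
01110
[10] 01011
10000
10001
00001
00000
01010
[11] 01010
10011
10000
00001
00000
01010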